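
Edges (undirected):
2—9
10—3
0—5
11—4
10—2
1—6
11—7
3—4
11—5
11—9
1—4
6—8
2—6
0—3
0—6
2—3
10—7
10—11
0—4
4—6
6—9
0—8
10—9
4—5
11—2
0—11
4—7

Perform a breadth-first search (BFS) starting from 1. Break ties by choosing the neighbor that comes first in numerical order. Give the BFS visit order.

Visit 1; enqueue 4, 6 → queue [4, 6]
Visit 4; enqueue 0, 3, 5, 7, 11 → queue [6, 0, 3, 5, 7, 11]
Visit 6; enqueue 2, 8, 9 → queue [0, 3, 5, 7, 11, 2, 8, 9]
Visit 0 → queue [3, 5, 7, 11, 2, 8, 9]
Visit 3; enqueue 10 → queue [5, 7, 11, 2, 8, 9, 10]
Visit 5 → queue [7, 11, 2, 8, 9, 10]
Visit 7 → queue [11, 2, 8, 9, 10]
Visit 11 → queue [2, 8, 9, 10]
Visit 2 → queue [8, 9, 10]
Visit 8 → queue [9, 10]
Visit 9 → queue [10]
Visit 10 → queue []

1 4 6 0 3 5 7 11 2 8 9 10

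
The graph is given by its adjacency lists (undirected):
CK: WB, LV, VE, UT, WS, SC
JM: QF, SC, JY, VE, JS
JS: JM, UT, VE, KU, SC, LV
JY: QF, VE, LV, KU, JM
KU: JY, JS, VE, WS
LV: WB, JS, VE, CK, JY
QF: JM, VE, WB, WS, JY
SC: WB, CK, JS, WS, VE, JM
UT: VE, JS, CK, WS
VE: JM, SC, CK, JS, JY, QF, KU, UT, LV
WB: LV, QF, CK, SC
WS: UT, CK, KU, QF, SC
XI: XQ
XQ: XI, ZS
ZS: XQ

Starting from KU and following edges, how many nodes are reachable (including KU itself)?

BFS from KU visits: KU, JY, JS, VE, WS, QF, LV, JM, UT, SC, CK, WB
Reachable nodes: 12 of 15 total.

12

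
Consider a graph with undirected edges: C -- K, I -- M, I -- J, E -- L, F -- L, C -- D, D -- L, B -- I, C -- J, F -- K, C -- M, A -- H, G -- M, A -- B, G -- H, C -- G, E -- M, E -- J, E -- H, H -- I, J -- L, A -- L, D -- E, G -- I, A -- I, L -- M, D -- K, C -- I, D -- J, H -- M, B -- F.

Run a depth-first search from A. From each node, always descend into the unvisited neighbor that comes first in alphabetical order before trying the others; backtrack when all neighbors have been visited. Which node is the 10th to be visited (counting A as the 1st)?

Visit A
A → B
B → F
F → K
K → C
C → D
D → E
E → H
H → G
G → I
I → J
J → L
L → M

Visit order: A, B, F, K, C, D, E, H, G, I, J, L, M

I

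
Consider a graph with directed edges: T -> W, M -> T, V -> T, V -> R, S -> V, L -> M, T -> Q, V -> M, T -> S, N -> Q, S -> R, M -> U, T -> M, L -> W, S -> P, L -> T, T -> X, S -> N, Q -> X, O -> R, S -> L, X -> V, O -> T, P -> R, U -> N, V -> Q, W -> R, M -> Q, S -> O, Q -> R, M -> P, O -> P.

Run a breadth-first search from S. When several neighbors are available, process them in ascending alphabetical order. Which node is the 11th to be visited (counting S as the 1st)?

Visit S; enqueue L, N, O, P, R, V → queue [L, N, O, P, R, V]
Visit L; enqueue M, T, W → queue [N, O, P, R, V, M, T, W]
Visit N; enqueue Q → queue [O, P, R, V, M, T, W, Q]
Visit O → queue [P, R, V, M, T, W, Q]
Visit P → queue [R, V, M, T, W, Q]
Visit R → queue [V, M, T, W, Q]
Visit V → queue [M, T, W, Q]
Visit M; enqueue U → queue [T, W, Q, U]
Visit T; enqueue X → queue [W, Q, U, X]
Visit W → queue [Q, U, X]
Visit Q → queue [U, X]
Visit U → queue [X]
Visit X → queue []

Visit order: S, L, N, O, P, R, V, M, T, W, Q, U, X

Q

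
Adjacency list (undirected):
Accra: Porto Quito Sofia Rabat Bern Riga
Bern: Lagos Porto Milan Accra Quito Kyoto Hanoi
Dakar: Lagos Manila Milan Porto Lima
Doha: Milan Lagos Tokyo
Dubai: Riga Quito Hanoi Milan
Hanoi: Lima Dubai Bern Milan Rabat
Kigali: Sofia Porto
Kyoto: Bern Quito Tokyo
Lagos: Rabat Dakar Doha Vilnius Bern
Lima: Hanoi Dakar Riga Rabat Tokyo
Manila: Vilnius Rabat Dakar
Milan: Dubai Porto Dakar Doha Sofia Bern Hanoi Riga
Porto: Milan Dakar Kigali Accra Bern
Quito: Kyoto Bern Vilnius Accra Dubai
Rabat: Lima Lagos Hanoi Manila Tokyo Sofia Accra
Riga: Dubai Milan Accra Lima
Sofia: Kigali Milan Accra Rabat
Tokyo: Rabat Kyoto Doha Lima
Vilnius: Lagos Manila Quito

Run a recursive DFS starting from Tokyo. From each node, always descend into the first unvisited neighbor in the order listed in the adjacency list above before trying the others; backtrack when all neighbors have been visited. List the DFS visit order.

Tokyo → Rabat → Lima → Hanoi → Dubai → Riga → Milan → Porto → Dakar → Lagos → Doha → Vilnius → Manila → Quito → Kyoto → Bern → Accra → Sofia → Kigali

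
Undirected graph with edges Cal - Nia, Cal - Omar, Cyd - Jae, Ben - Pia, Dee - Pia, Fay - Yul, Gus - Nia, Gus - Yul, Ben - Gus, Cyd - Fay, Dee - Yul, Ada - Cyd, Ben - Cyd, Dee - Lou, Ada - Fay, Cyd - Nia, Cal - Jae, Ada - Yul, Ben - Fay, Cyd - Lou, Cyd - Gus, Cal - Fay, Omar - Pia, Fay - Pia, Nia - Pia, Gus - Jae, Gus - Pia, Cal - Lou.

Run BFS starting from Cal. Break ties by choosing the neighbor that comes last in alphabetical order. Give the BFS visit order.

Visit Cal; enqueue Omar, Nia, Lou, Jae, Fay → queue [Omar, Nia, Lou, Jae, Fay]
Visit Omar; enqueue Pia → queue [Nia, Lou, Jae, Fay, Pia]
Visit Nia; enqueue Gus, Cyd → queue [Lou, Jae, Fay, Pia, Gus, Cyd]
Visit Lou; enqueue Dee → queue [Jae, Fay, Pia, Gus, Cyd, Dee]
Visit Jae → queue [Fay, Pia, Gus, Cyd, Dee]
Visit Fay; enqueue Yul, Ben, Ada → queue [Pia, Gus, Cyd, Dee, Yul, Ben, Ada]
Visit Pia → queue [Gus, Cyd, Dee, Yul, Ben, Ada]
Visit Gus → queue [Cyd, Dee, Yul, Ben, Ada]
Visit Cyd → queue [Dee, Yul, Ben, Ada]
Visit Dee → queue [Yul, Ben, Ada]
Visit Yul → queue [Ben, Ada]
Visit Ben → queue [Ada]
Visit Ada → queue []

Cal, Omar, Nia, Lou, Jae, Fay, Pia, Gus, Cyd, Dee, Yul, Ben, Ada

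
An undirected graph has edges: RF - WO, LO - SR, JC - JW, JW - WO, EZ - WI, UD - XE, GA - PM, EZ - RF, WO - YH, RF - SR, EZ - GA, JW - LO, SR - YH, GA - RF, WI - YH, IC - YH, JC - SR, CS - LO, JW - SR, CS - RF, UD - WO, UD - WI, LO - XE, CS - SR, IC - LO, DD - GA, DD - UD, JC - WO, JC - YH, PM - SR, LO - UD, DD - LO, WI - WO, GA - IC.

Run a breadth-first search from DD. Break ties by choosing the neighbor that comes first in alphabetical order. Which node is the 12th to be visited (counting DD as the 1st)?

XE

Visit DD; enqueue GA, LO, UD → queue [GA, LO, UD]
Visit GA; enqueue EZ, IC, PM, RF → queue [LO, UD, EZ, IC, PM, RF]
Visit LO; enqueue CS, JW, SR, XE → queue [UD, EZ, IC, PM, RF, CS, JW, SR, XE]
Visit UD; enqueue WI, WO → queue [EZ, IC, PM, RF, CS, JW, SR, XE, WI, WO]
Visit EZ → queue [IC, PM, RF, CS, JW, SR, XE, WI, WO]
Visit IC; enqueue YH → queue [PM, RF, CS, JW, SR, XE, WI, WO, YH]
Visit PM → queue [RF, CS, JW, SR, XE, WI, WO, YH]
Visit RF → queue [CS, JW, SR, XE, WI, WO, YH]
Visit CS → queue [JW, SR, XE, WI, WO, YH]
Visit JW; enqueue JC → queue [SR, XE, WI, WO, YH, JC]
Visit SR → queue [XE, WI, WO, YH, JC]
Visit XE → queue [WI, WO, YH, JC]
Visit WI → queue [WO, YH, JC]
Visit WO → queue [YH, JC]
Visit YH → queue [JC]
Visit JC → queue []

Visit order: DD, GA, LO, UD, EZ, IC, PM, RF, CS, JW, SR, XE, WI, WO, YH, JC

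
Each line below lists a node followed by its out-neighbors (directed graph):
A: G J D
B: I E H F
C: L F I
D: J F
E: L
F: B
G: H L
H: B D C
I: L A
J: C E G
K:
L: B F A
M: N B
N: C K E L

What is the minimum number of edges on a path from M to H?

2

Level 0: M
Level 1: B, N
Level 2: C, E, F, H, I, K, L
Level 3: A, D
Level 4: G, J
H first appears at level 2.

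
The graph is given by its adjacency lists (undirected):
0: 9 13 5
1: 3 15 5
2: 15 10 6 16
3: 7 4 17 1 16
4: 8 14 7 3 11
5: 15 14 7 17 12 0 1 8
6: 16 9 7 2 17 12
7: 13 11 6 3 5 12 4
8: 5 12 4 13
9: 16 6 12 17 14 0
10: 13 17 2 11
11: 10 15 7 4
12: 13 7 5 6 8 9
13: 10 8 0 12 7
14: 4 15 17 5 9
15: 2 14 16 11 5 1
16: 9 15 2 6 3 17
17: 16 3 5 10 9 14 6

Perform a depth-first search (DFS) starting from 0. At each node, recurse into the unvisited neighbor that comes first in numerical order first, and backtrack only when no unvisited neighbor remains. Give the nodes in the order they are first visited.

Visit 0
0 → 5
5 → 1
1 → 3
3 → 4
4 → 7
7 → 6
6 → 2
2 → 10
10 → 11
11 → 15
15 → 14
14 → 9
9 → 12
12 → 8
8 → 13
9 → 16
16 → 17

0 5 1 3 4 7 6 2 10 11 15 14 9 12 8 13 16 17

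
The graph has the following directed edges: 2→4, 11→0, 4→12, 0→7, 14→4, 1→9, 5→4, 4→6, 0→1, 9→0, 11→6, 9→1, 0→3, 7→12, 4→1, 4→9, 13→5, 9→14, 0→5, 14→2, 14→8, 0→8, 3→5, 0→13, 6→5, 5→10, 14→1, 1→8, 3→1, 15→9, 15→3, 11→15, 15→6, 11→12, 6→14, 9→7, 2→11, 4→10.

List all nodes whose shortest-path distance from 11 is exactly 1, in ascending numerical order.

0, 6, 12, 15

Level 0: 11
Level 1: 0, 6, 12, 15
Level 2: 1, 3, 5, 7, 8, 9, 13, 14
Level 3: 2, 4, 10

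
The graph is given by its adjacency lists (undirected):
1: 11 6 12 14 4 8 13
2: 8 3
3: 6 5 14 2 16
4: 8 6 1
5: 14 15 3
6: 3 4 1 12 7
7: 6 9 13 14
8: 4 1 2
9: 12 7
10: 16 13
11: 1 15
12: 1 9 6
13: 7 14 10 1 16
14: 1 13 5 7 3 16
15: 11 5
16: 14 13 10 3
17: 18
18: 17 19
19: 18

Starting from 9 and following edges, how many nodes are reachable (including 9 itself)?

BFS from 9 visits: 9, 12, 7, 6, 1, 14, 13, 4, 3, 11, 8, 16, 5, 10, 2, 15
Reachable nodes: 16 of 19 total.

16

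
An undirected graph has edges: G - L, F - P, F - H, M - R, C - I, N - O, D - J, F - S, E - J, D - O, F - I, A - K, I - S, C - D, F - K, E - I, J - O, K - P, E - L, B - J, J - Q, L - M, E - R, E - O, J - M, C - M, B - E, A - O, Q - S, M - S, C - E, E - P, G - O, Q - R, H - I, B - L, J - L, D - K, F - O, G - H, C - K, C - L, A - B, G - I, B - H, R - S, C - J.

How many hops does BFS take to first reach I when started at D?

Level 0: D
Level 1: C, J, K, O
Level 2: A, B, E, F, G, I, L, M, N, P, Q
Level 3: H, R, S
I first appears at level 2.

2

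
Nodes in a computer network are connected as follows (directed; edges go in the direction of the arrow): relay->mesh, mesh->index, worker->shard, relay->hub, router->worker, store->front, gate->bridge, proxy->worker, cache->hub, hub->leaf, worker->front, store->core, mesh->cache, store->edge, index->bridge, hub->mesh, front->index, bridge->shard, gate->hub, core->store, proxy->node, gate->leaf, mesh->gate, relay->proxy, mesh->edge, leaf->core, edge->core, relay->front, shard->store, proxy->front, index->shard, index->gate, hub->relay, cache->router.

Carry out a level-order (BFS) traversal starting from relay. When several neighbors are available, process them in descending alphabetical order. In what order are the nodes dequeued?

relay, proxy, mesh, hub, front, worker, node, index, gate, edge, cache, leaf, shard, bridge, core, router, store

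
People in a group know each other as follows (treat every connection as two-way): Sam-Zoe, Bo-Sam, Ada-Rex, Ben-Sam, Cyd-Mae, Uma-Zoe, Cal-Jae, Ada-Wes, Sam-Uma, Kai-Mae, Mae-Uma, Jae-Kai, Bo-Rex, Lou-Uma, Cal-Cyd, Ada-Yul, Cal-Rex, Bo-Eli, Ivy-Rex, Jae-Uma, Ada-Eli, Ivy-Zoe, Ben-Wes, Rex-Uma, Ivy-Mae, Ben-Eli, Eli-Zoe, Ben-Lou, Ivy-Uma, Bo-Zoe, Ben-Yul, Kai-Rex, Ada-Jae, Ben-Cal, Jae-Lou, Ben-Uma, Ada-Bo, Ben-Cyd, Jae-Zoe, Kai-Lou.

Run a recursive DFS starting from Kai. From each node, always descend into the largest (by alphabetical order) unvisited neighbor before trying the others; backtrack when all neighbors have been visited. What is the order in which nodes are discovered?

Visit Kai
Kai → Rex
Rex → Uma
Uma → Zoe
Zoe → Sam
Sam → Bo
Bo → Eli
Eli → Ben
Ben → Yul
Yul → Ada
Ada → Wes
Ada → Jae
Jae → Lou
Jae → Cal
Cal → Cyd
Cyd → Mae
Mae → Ivy

Kai, Rex, Uma, Zoe, Sam, Bo, Eli, Ben, Yul, Ada, Wes, Jae, Lou, Cal, Cyd, Mae, Ivy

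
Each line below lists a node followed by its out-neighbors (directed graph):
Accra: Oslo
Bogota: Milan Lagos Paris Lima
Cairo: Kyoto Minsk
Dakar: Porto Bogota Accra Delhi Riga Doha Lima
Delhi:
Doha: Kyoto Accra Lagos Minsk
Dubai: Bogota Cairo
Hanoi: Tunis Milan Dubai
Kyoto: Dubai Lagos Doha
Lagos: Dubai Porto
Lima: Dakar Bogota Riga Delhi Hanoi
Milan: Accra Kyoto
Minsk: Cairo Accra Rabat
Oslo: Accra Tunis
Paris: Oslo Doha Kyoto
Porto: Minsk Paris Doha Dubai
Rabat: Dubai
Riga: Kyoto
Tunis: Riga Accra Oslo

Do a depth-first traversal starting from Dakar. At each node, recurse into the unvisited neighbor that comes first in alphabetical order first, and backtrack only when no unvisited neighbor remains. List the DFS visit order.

Dakar Accra Oslo Tunis Riga Kyoto Doha Lagos Dubai Bogota Lima Delhi Hanoi Milan Paris Cairo Minsk Rabat Porto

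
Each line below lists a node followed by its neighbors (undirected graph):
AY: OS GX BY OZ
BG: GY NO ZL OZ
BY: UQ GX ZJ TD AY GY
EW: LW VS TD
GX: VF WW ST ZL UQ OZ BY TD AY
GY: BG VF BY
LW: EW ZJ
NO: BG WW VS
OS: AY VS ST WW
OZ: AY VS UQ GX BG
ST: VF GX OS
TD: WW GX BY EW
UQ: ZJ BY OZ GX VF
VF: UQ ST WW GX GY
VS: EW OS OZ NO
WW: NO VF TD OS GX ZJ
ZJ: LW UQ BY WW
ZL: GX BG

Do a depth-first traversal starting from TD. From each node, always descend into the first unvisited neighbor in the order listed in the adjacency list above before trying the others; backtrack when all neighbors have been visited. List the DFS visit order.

Visit TD
TD → WW
WW → NO
NO → BG
BG → GY
GY → VF
VF → UQ
UQ → ZJ
ZJ → LW
LW → EW
EW → VS
VS → OS
OS → AY
AY → GX
GX → ST
GX → ZL
GX → OZ
GX → BY

TD, WW, NO, BG, GY, VF, UQ, ZJ, LW, EW, VS, OS, AY, GX, ST, ZL, OZ, BY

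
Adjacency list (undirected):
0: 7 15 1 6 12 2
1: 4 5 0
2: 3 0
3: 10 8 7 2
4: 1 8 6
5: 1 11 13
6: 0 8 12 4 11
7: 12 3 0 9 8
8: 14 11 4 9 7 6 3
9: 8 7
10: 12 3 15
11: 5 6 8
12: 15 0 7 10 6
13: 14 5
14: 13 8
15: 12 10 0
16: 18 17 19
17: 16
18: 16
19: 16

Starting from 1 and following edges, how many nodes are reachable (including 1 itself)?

BFS from 1 visits: 1, 4, 5, 0, 8, 6, 11, 13, 7, 15, 12, 2, 14, 9, 3, 10
Reachable nodes: 16 of 20 total.

16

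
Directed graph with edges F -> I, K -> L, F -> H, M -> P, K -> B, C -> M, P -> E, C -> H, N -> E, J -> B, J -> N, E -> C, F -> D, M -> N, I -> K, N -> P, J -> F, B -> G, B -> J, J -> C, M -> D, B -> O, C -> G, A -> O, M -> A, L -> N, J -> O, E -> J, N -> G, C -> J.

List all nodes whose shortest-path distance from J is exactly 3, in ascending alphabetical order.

A, K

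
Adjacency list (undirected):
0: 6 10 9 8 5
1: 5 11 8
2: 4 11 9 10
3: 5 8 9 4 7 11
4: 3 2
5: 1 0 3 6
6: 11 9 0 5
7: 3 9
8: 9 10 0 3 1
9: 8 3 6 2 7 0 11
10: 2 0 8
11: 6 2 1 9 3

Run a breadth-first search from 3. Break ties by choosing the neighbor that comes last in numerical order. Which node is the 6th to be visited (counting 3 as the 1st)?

Visit 3; enqueue 11, 9, 8, 7, 5, 4 → queue [11, 9, 8, 7, 5, 4]
Visit 11; enqueue 6, 2, 1 → queue [9, 8, 7, 5, 4, 6, 2, 1]
Visit 9; enqueue 0 → queue [8, 7, 5, 4, 6, 2, 1, 0]
Visit 8; enqueue 10 → queue [7, 5, 4, 6, 2, 1, 0, 10]
Visit 7 → queue [5, 4, 6, 2, 1, 0, 10]
Visit 5 → queue [4, 6, 2, 1, 0, 10]
Visit 4 → queue [6, 2, 1, 0, 10]
Visit 6 → queue [2, 1, 0, 10]
Visit 2 → queue [1, 0, 10]
Visit 1 → queue [0, 10]
Visit 0 → queue [10]
Visit 10 → queue []

Visit order: 3, 11, 9, 8, 7, 5, 4, 6, 2, 1, 0, 10

5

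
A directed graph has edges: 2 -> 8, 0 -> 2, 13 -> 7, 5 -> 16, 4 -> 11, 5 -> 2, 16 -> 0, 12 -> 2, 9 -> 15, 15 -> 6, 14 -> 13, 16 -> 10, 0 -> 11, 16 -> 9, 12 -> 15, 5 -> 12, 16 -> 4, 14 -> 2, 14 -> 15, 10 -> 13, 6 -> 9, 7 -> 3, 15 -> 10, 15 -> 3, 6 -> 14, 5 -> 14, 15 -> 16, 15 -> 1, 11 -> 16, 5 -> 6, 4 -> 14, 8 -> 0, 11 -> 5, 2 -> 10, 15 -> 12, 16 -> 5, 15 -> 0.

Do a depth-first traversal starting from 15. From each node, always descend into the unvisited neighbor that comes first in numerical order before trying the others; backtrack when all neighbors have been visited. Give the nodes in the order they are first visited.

15, 0, 2, 8, 10, 13, 7, 3, 11, 5, 6, 9, 14, 12, 16, 4, 1

Visit 15
15 → 0
0 → 2
2 → 8
2 → 10
10 → 13
13 → 7
7 → 3
0 → 11
11 → 5
5 → 6
6 → 9
6 → 14
5 → 12
5 → 16
16 → 4
15 → 1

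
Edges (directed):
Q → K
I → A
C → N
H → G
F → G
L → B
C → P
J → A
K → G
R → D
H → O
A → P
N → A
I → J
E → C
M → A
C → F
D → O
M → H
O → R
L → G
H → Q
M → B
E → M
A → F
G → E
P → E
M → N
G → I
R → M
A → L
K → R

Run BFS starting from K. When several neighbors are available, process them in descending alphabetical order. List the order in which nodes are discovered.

K, R, G, M, D, I, E, N, H, B, A, O, J, C, Q, P, L, F

Visit K; enqueue R, G → queue [R, G]
Visit R; enqueue M, D → queue [G, M, D]
Visit G; enqueue I, E → queue [M, D, I, E]
Visit M; enqueue N, H, B, A → queue [D, I, E, N, H, B, A]
Visit D; enqueue O → queue [I, E, N, H, B, A, O]
Visit I; enqueue J → queue [E, N, H, B, A, O, J]
Visit E; enqueue C → queue [N, H, B, A, O, J, C]
Visit N → queue [H, B, A, O, J, C]
Visit H; enqueue Q → queue [B, A, O, J, C, Q]
Visit B → queue [A, O, J, C, Q]
Visit A; enqueue P, L, F → queue [O, J, C, Q, P, L, F]
Visit O → queue [J, C, Q, P, L, F]
Visit J → queue [C, Q, P, L, F]
Visit C → queue [Q, P, L, F]
Visit Q → queue [P, L, F]
Visit P → queue [L, F]
Visit L → queue [F]
Visit F → queue []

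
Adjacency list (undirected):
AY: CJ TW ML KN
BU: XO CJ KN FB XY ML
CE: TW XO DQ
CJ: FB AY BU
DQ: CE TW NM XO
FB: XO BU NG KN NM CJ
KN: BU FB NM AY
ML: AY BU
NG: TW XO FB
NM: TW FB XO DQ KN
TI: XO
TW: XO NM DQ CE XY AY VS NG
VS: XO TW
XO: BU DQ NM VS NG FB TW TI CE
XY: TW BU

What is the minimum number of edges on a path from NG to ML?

Level 0: NG
Level 1: FB, TW, XO
Level 2: AY, BU, CE, CJ, DQ, KN, NM, TI, VS, XY
Level 3: ML
ML first appears at level 3.

3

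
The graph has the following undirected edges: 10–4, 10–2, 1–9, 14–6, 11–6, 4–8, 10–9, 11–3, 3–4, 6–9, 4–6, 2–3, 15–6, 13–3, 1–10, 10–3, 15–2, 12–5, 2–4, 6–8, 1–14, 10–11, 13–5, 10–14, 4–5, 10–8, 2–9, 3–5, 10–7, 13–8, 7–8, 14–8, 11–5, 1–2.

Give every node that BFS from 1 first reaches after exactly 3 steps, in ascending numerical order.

5, 13

Level 0: 1
Level 1: 2, 9, 10, 14
Level 2: 3, 4, 6, 7, 8, 11, 15
Level 3: 5, 13
Level 4: 12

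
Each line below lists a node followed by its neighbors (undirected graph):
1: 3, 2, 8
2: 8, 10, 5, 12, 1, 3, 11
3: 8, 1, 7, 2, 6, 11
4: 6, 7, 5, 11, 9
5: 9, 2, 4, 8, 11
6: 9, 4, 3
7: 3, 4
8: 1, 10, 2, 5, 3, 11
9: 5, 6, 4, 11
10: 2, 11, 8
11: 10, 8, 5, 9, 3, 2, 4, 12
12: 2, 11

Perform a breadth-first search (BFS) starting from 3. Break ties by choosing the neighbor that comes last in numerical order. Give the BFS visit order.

3, 11, 8, 7, 6, 2, 1, 12, 10, 9, 5, 4

Visit 3; enqueue 11, 8, 7, 6, 2, 1 → queue [11, 8, 7, 6, 2, 1]
Visit 11; enqueue 12, 10, 9, 5, 4 → queue [8, 7, 6, 2, 1, 12, 10, 9, 5, 4]
Visit 8 → queue [7, 6, 2, 1, 12, 10, 9, 5, 4]
Visit 7 → queue [6, 2, 1, 12, 10, 9, 5, 4]
Visit 6 → queue [2, 1, 12, 10, 9, 5, 4]
Visit 2 → queue [1, 12, 10, 9, 5, 4]
Visit 1 → queue [12, 10, 9, 5, 4]
Visit 12 → queue [10, 9, 5, 4]
Visit 10 → queue [9, 5, 4]
Visit 9 → queue [5, 4]
Visit 5 → queue [4]
Visit 4 → queue []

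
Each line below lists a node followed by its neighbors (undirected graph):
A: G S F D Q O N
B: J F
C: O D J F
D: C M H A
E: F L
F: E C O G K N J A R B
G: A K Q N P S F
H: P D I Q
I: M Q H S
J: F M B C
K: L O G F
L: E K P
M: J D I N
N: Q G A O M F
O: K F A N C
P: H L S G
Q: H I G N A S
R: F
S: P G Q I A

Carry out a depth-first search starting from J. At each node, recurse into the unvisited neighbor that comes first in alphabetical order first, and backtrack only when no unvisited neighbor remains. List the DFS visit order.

Visit J
J → B
B → F
F → A
A → D
D → C
C → O
O → K
K → G
G → N
N → M
M → I
I → H
H → P
P → L
L → E
P → S
S → Q
F → R

J, B, F, A, D, C, O, K, G, N, M, I, H, P, L, E, S, Q, R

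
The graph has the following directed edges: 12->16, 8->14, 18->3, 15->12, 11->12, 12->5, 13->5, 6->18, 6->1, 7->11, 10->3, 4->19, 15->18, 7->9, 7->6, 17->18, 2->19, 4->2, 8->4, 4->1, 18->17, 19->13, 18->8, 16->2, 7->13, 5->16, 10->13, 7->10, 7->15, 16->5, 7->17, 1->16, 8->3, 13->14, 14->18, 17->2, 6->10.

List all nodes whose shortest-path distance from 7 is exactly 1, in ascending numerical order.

6, 9, 10, 11, 13, 15, 17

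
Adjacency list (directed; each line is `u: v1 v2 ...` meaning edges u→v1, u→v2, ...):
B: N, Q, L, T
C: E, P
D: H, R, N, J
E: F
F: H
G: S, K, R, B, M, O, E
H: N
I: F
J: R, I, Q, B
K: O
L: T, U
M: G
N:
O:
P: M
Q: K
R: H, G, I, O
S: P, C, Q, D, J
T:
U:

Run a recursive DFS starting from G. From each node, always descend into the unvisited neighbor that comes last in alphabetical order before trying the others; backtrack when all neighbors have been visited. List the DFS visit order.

G -> S -> Q -> K -> O -> P -> M -> J -> R -> I -> F -> H -> N -> B -> T -> L -> U -> D -> C -> E

Visit G
G → S
S → Q
Q → K
K → O
S → P
P → M
S → J
J → R
R → I
I → F
F → H
H → N
J → B
B → T
B → L
L → U
S → D
S → C
C → E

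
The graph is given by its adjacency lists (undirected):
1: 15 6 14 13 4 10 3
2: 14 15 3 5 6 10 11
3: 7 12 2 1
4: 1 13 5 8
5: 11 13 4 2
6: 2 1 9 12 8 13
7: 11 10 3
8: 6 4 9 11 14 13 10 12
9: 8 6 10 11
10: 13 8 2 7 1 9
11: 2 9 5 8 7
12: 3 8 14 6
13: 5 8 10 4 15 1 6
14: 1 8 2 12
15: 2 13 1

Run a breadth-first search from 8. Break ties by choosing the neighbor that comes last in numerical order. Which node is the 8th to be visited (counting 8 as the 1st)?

Visit 8; enqueue 14, 13, 12, 11, 10, 9, 6, 4 → queue [14, 13, 12, 11, 10, 9, 6, 4]
Visit 14; enqueue 2, 1 → queue [13, 12, 11, 10, 9, 6, 4, 2, 1]
Visit 13; enqueue 15, 5 → queue [12, 11, 10, 9, 6, 4, 2, 1, 15, 5]
Visit 12; enqueue 3 → queue [11, 10, 9, 6, 4, 2, 1, 15, 5, 3]
Visit 11; enqueue 7 → queue [10, 9, 6, 4, 2, 1, 15, 5, 3, 7]
Visit 10 → queue [9, 6, 4, 2, 1, 15, 5, 3, 7]
Visit 9 → queue [6, 4, 2, 1, 15, 5, 3, 7]
Visit 6 → queue [4, 2, 1, 15, 5, 3, 7]
Visit 4 → queue [2, 1, 15, 5, 3, 7]
Visit 2 → queue [1, 15, 5, 3, 7]
Visit 1 → queue [15, 5, 3, 7]
Visit 15 → queue [5, 3, 7]
Visit 5 → queue [3, 7]
Visit 3 → queue [7]
Visit 7 → queue []

Visit order: 8, 14, 13, 12, 11, 10, 9, 6, 4, 2, 1, 15, 5, 3, 7

6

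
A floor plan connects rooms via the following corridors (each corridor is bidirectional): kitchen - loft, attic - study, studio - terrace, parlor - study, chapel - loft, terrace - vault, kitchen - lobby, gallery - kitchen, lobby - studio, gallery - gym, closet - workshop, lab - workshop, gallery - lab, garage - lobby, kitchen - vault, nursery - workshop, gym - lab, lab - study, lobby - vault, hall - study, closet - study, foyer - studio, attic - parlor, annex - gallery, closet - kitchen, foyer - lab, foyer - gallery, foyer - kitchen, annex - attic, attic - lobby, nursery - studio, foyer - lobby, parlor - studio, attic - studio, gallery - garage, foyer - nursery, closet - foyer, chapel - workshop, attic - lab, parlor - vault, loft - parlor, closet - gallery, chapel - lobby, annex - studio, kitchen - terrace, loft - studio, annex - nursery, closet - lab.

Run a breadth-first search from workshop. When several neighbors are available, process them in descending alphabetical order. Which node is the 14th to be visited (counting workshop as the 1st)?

loft

Visit workshop; enqueue nursery, lab, closet, chapel → queue [nursery, lab, closet, chapel]
Visit nursery; enqueue studio, foyer, annex → queue [lab, closet, chapel, studio, foyer, annex]
Visit lab; enqueue study, gym, gallery, attic → queue [closet, chapel, studio, foyer, annex, study, gym, gallery, attic]
Visit closet; enqueue kitchen → queue [chapel, studio, foyer, annex, study, gym, gallery, attic, kitchen]
Visit chapel; enqueue loft, lobby → queue [studio, foyer, annex, study, gym, gallery, attic, kitchen, loft, lobby]
Visit studio; enqueue terrace, parlor → queue [foyer, annex, study, gym, gallery, attic, kitchen, loft, lobby, terrace, parlor]
Visit foyer → queue [annex, study, gym, gallery, attic, kitchen, loft, lobby, terrace, parlor]
Visit annex → queue [study, gym, gallery, attic, kitchen, loft, lobby, terrace, parlor]
Visit study; enqueue hall → queue [gym, gallery, attic, kitchen, loft, lobby, terrace, parlor, hall]
Visit gym → queue [gallery, attic, kitchen, loft, lobby, terrace, parlor, hall]
Visit gallery; enqueue garage → queue [attic, kitchen, loft, lobby, terrace, parlor, hall, garage]
Visit attic → queue [kitchen, loft, lobby, terrace, parlor, hall, garage]
Visit kitchen; enqueue vault → queue [loft, lobby, terrace, parlor, hall, garage, vault]
Visit loft → queue [lobby, terrace, parlor, hall, garage, vault]
Visit lobby → queue [terrace, parlor, hall, garage, vault]
Visit terrace → queue [parlor, hall, garage, vault]
Visit parlor → queue [hall, garage, vault]
Visit hall → queue [garage, vault]
Visit garage → queue [vault]
Visit vault → queue []

Visit order: workshop, nursery, lab, closet, chapel, studio, foyer, annex, study, gym, gallery, attic, kitchen, loft, lobby, terrace, parlor, hall, garage, vault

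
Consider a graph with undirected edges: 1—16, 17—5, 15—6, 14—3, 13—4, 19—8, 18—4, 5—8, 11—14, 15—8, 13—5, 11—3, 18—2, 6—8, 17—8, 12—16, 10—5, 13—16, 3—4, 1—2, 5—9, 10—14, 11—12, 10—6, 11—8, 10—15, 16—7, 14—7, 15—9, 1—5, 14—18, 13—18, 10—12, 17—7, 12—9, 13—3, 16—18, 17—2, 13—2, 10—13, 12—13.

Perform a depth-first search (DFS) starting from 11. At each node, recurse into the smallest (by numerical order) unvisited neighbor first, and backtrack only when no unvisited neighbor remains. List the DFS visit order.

Visit 11
11 → 3
3 → 4
4 → 13
13 → 2
2 → 1
1 → 5
5 → 8
8 → 6
6 → 10
10 → 12
12 → 9
9 → 15
12 → 16
16 → 7
7 → 14
14 → 18
7 → 17
8 → 19

11, 3, 4, 13, 2, 1, 5, 8, 6, 10, 12, 9, 15, 16, 7, 14, 18, 17, 19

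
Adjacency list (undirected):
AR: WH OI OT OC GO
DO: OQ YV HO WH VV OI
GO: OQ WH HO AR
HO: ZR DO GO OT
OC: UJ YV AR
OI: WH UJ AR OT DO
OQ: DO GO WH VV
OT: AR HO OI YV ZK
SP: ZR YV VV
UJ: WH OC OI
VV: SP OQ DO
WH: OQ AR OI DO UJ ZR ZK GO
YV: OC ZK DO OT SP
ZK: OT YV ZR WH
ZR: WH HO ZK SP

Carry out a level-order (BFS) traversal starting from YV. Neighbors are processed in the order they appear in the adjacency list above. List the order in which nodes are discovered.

Visit YV; enqueue OC, ZK, DO, OT, SP → queue [OC, ZK, DO, OT, SP]
Visit OC; enqueue UJ, AR → queue [ZK, DO, OT, SP, UJ, AR]
Visit ZK; enqueue ZR, WH → queue [DO, OT, SP, UJ, AR, ZR, WH]
Visit DO; enqueue OQ, HO, VV, OI → queue [OT, SP, UJ, AR, ZR, WH, OQ, HO, VV, OI]
Visit OT → queue [SP, UJ, AR, ZR, WH, OQ, HO, VV, OI]
Visit SP → queue [UJ, AR, ZR, WH, OQ, HO, VV, OI]
Visit UJ → queue [AR, ZR, WH, OQ, HO, VV, OI]
Visit AR; enqueue GO → queue [ZR, WH, OQ, HO, VV, OI, GO]
Visit ZR → queue [WH, OQ, HO, VV, OI, GO]
Visit WH → queue [OQ, HO, VV, OI, GO]
Visit OQ → queue [HO, VV, OI, GO]
Visit HO → queue [VV, OI, GO]
Visit VV → queue [OI, GO]
Visit OI → queue [GO]
Visit GO → queue []

YV, OC, ZK, DO, OT, SP, UJ, AR, ZR, WH, OQ, HO, VV, OI, GO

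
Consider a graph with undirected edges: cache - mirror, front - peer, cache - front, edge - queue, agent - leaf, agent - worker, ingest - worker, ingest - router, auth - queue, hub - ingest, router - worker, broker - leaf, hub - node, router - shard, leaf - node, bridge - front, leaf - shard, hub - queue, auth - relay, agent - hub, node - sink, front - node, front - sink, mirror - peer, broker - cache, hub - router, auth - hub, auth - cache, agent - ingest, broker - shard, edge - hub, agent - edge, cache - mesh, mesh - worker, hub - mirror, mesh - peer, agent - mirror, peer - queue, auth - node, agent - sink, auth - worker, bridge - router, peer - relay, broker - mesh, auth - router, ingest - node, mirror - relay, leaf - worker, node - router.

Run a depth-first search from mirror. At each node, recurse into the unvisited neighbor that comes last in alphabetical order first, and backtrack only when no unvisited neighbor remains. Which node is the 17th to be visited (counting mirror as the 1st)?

ingest

Visit mirror
mirror → relay
relay → peer
peer → queue
queue → hub
hub → router
router → worker
worker → mesh
mesh → cache
cache → front
front → sink
sink → node
node → leaf
leaf → shard
shard → broker
leaf → agent
agent → ingest
agent → edge
node → auth
front → bridge

Visit order: mirror, relay, peer, queue, hub, router, worker, mesh, cache, front, sink, node, leaf, shard, broker, agent, ingest, edge, auth, bridge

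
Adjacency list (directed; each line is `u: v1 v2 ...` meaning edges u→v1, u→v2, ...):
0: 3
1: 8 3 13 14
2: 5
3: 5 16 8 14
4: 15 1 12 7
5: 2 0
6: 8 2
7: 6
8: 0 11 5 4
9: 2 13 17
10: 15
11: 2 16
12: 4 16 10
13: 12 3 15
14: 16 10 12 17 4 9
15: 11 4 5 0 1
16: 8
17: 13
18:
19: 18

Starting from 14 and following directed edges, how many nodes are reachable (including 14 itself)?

BFS from 14 visits: 14, 16, 10, 12, 17, 4, 9, 8, 15, 13, 1, 7, 2, 0, 11, 5, 3, 6
Reachable nodes: 18 of 20 total.

18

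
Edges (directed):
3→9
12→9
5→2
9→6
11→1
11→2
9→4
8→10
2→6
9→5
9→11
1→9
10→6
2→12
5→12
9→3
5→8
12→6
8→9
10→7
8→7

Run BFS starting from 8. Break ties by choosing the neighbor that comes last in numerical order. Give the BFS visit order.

8 → 10 → 9 → 7 → 6 → 11 → 5 → 4 → 3 → 2 → 1 → 12

Visit 8; enqueue 10, 9, 7 → queue [10, 9, 7]
Visit 10; enqueue 6 → queue [9, 7, 6]
Visit 9; enqueue 11, 5, 4, 3 → queue [7, 6, 11, 5, 4, 3]
Visit 7 → queue [6, 11, 5, 4, 3]
Visit 6 → queue [11, 5, 4, 3]
Visit 11; enqueue 2, 1 → queue [5, 4, 3, 2, 1]
Visit 5; enqueue 12 → queue [4, 3, 2, 1, 12]
Visit 4 → queue [3, 2, 1, 12]
Visit 3 → queue [2, 1, 12]
Visit 2 → queue [1, 12]
Visit 1 → queue [12]
Visit 12 → queue []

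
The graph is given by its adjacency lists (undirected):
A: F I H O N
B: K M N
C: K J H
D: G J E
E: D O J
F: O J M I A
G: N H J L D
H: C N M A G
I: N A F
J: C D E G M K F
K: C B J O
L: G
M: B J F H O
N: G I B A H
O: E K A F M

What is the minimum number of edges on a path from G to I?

2

Level 0: G
Level 1: D, H, J, L, N
Level 2: A, B, C, E, F, I, K, M
Level 3: O
I first appears at level 2.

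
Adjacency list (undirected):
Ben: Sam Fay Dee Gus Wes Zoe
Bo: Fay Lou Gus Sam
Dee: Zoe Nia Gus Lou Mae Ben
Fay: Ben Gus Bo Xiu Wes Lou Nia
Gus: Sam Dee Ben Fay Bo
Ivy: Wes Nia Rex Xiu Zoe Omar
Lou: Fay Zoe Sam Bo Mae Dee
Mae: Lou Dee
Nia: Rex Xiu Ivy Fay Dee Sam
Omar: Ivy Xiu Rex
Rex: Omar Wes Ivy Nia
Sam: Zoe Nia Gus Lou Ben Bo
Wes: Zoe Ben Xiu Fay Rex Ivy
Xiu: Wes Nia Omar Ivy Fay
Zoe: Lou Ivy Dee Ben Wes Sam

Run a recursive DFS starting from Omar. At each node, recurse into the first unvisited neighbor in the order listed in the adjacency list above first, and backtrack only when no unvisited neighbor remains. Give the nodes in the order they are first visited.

Omar, Ivy, Wes, Zoe, Lou, Fay, Ben, Sam, Nia, Rex, Xiu, Dee, Gus, Bo, Mae

Visit Omar
Omar → Ivy
Ivy → Wes
Wes → Zoe
Zoe → Lou
Lou → Fay
Fay → Ben
Ben → Sam
Sam → Nia
Nia → Rex
Nia → Xiu
Nia → Dee
Dee → Gus
Gus → Bo
Dee → Mae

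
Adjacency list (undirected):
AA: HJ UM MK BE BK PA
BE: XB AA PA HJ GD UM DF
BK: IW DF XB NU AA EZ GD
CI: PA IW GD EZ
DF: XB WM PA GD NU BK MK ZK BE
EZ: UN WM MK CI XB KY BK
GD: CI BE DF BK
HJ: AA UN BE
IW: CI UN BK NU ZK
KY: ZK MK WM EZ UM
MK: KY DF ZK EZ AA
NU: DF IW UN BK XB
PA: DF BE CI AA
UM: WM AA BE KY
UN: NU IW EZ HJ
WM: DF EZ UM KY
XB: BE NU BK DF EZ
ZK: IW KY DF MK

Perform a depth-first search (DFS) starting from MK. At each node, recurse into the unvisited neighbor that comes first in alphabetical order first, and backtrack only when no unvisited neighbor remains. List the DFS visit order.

Visit MK
MK → AA
AA → BE
BE → DF
DF → BK
BK → EZ
EZ → CI
CI → GD
CI → IW
IW → NU
NU → UN
UN → HJ
NU → XB
IW → ZK
ZK → KY
KY → UM
UM → WM
CI → PA

MK -> AA -> BE -> DF -> BK -> EZ -> CI -> GD -> IW -> NU -> UN -> HJ -> XB -> ZK -> KY -> UM -> WM -> PA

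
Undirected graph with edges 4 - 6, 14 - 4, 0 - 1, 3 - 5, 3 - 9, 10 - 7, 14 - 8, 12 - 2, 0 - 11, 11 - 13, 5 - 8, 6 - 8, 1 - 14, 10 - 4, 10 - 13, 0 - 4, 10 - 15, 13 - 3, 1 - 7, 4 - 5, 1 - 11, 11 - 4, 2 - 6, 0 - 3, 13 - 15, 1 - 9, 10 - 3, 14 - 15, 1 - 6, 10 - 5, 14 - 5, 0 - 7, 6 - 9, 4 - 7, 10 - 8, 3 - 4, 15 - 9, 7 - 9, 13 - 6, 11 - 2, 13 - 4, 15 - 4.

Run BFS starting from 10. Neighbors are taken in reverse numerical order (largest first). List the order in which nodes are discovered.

Visit 10; enqueue 15, 13, 8, 7, 5, 4, 3 → queue [15, 13, 8, 7, 5, 4, 3]
Visit 15; enqueue 14, 9 → queue [13, 8, 7, 5, 4, 3, 14, 9]
Visit 13; enqueue 11, 6 → queue [8, 7, 5, 4, 3, 14, 9, 11, 6]
Visit 8 → queue [7, 5, 4, 3, 14, 9, 11, 6]
Visit 7; enqueue 1, 0 → queue [5, 4, 3, 14, 9, 11, 6, 1, 0]
Visit 5 → queue [4, 3, 14, 9, 11, 6, 1, 0]
Visit 4 → queue [3, 14, 9, 11, 6, 1, 0]
Visit 3 → queue [14, 9, 11, 6, 1, 0]
Visit 14 → queue [9, 11, 6, 1, 0]
Visit 9 → queue [11, 6, 1, 0]
Visit 11; enqueue 2 → queue [6, 1, 0, 2]
Visit 6 → queue [1, 0, 2]
Visit 1 → queue [0, 2]
Visit 0 → queue [2]
Visit 2; enqueue 12 → queue [12]
Visit 12 → queue []

10 → 15 → 13 → 8 → 7 → 5 → 4 → 3 → 14 → 9 → 11 → 6 → 1 → 0 → 2 → 12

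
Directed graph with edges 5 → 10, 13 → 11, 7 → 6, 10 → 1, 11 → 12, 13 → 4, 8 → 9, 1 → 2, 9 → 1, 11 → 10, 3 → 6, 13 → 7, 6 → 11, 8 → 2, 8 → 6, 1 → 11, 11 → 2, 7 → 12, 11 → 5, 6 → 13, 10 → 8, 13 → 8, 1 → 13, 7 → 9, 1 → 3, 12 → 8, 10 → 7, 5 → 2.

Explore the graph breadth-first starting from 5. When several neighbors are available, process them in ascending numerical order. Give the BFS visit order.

Visit 5; enqueue 2, 10 → queue [2, 10]
Visit 2 → queue [10]
Visit 10; enqueue 1, 7, 8 → queue [1, 7, 8]
Visit 1; enqueue 3, 11, 13 → queue [7, 8, 3, 11, 13]
Visit 7; enqueue 6, 9, 12 → queue [8, 3, 11, 13, 6, 9, 12]
Visit 8 → queue [3, 11, 13, 6, 9, 12]
Visit 3 → queue [11, 13, 6, 9, 12]
Visit 11 → queue [13, 6, 9, 12]
Visit 13; enqueue 4 → queue [6, 9, 12, 4]
Visit 6 → queue [9, 12, 4]
Visit 9 → queue [12, 4]
Visit 12 → queue [4]
Visit 4 → queue []

5 → 2 → 10 → 1 → 7 → 8 → 3 → 11 → 13 → 6 → 9 → 12 → 4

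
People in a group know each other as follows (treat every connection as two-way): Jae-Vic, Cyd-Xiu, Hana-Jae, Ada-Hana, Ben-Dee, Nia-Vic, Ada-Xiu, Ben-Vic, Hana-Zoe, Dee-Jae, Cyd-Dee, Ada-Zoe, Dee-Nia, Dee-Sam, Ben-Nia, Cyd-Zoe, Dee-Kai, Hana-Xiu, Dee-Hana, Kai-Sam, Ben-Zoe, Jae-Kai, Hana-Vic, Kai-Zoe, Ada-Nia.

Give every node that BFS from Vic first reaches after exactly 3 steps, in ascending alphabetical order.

Level 0: Vic
Level 1: Ben, Hana, Jae, Nia
Level 2: Ada, Dee, Kai, Xiu, Zoe
Level 3: Cyd, Sam

Cyd, Sam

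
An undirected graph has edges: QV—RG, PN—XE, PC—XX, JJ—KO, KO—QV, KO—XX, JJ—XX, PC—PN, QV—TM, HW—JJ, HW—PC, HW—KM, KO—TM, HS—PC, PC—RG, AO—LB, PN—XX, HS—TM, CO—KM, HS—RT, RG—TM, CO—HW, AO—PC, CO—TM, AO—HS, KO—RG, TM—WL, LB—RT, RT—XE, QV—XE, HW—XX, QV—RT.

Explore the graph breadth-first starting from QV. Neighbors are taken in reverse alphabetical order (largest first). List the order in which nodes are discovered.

QV → XE → TM → RT → RG → KO → PN → WL → HS → CO → LB → PC → XX → JJ → AO → KM → HW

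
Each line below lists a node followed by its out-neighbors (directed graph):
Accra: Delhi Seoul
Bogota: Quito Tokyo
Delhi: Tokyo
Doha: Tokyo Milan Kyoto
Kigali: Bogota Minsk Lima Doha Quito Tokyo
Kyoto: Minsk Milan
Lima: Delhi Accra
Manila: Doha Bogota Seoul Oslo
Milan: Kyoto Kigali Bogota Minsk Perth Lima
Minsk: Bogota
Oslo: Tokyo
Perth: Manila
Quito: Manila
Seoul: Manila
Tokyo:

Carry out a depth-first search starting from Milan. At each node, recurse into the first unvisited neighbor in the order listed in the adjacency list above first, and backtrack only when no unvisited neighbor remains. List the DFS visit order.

Visit Milan
Milan → Kyoto
Kyoto → Minsk
Minsk → Bogota
Bogota → Quito
Quito → Manila
Manila → Doha
Doha → Tokyo
Manila → Seoul
Manila → Oslo
Milan → Kigali
Kigali → Lima
Lima → Delhi
Lima → Accra
Milan → Perth

Milan -> Kyoto -> Minsk -> Bogota -> Quito -> Manila -> Doha -> Tokyo -> Seoul -> Oslo -> Kigali -> Lima -> Delhi -> Accra -> Perth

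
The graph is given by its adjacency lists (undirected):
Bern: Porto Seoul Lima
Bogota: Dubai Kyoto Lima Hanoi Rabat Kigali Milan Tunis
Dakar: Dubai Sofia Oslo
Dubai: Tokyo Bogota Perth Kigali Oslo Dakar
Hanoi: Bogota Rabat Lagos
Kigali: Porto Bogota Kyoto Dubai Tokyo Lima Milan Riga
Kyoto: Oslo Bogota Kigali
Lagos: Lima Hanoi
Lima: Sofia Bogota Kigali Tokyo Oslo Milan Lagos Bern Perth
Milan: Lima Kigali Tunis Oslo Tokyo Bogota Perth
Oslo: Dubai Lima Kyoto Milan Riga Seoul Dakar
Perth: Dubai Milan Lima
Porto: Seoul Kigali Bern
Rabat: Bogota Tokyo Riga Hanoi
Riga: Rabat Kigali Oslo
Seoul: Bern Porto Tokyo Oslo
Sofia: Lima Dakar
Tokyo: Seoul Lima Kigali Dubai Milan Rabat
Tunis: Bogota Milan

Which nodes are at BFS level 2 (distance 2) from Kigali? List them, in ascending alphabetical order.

Bern, Dakar, Hanoi, Lagos, Oslo, Perth, Rabat, Seoul, Sofia, Tunis

Level 0: Kigali
Level 1: Bogota, Dubai, Kyoto, Lima, Milan, Porto, Riga, Tokyo
Level 2: Bern, Dakar, Hanoi, Lagos, Oslo, Perth, Rabat, Seoul, Sofia, Tunis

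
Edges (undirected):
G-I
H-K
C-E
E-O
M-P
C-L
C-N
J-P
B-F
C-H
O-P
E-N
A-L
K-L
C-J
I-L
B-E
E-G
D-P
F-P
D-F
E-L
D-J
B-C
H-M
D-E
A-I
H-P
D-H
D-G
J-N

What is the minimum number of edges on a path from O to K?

3

Level 0: O
Level 1: E, P
Level 2: B, C, D, F, G, H, J, L, M, N
Level 3: A, I, K
K first appears at level 3.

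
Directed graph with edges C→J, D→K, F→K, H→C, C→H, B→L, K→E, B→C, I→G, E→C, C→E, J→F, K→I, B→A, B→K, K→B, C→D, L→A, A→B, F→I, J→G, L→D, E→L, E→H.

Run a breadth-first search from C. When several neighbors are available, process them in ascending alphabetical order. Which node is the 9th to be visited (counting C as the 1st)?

Visit C; enqueue D, E, H, J → queue [D, E, H, J]
Visit D; enqueue K → queue [E, H, J, K]
Visit E; enqueue L → queue [H, J, K, L]
Visit H → queue [J, K, L]
Visit J; enqueue F, G → queue [K, L, F, G]
Visit K; enqueue B, I → queue [L, F, G, B, I]
Visit L; enqueue A → queue [F, G, B, I, A]
Visit F → queue [G, B, I, A]
Visit G → queue [B, I, A]
Visit B → queue [I, A]
Visit I → queue [A]
Visit A → queue []

Visit order: C, D, E, H, J, K, L, F, G, B, I, A

G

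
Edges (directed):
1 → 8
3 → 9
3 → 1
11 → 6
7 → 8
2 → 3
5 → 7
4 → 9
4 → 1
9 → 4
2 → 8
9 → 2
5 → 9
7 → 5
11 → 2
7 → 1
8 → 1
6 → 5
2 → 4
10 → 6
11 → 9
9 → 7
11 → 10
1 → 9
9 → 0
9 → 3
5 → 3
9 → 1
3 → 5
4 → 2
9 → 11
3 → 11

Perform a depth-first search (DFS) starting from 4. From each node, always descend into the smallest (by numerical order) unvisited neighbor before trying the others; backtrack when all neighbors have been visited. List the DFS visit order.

4 1 8 9 0 2 3 5 7 11 6 10

Visit 4
4 → 1
1 → 8
1 → 9
9 → 0
9 → 2
2 → 3
3 → 5
5 → 7
3 → 11
11 → 6
11 → 10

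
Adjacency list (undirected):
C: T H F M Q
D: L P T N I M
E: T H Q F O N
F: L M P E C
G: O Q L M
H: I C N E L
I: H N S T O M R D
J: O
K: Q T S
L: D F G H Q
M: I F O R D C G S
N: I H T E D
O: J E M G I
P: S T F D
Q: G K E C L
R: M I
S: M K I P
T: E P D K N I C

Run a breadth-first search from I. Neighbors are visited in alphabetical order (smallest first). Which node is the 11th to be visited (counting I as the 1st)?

Visit I; enqueue D, H, M, N, O, R, S, T → queue [D, H, M, N, O, R, S, T]
Visit D; enqueue L, P → queue [H, M, N, O, R, S, T, L, P]
Visit H; enqueue C, E → queue [M, N, O, R, S, T, L, P, C, E]
Visit M; enqueue F, G → queue [N, O, R, S, T, L, P, C, E, F, G]
Visit N → queue [O, R, S, T, L, P, C, E, F, G]
Visit O; enqueue J → queue [R, S, T, L, P, C, E, F, G, J]
Visit R → queue [S, T, L, P, C, E, F, G, J]
Visit S; enqueue K → queue [T, L, P, C, E, F, G, J, K]
Visit T → queue [L, P, C, E, F, G, J, K]
Visit L; enqueue Q → queue [P, C, E, F, G, J, K, Q]
Visit P → queue [C, E, F, G, J, K, Q]
Visit C → queue [E, F, G, J, K, Q]
Visit E → queue [F, G, J, K, Q]
Visit F → queue [G, J, K, Q]
Visit G → queue [J, K, Q]
Visit J → queue [K, Q]
Visit K → queue [Q]
Visit Q → queue []

Visit order: I, D, H, M, N, O, R, S, T, L, P, C, E, F, G, J, K, Q

P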